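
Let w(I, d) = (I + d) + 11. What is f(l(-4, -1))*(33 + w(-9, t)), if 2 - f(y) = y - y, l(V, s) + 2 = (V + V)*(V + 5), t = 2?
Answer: 74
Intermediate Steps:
l(V, s) = -2 + 2*V*(5 + V) (l(V, s) = -2 + (V + V)*(V + 5) = -2 + (2*V)*(5 + V) = -2 + 2*V*(5 + V))
f(y) = 2 (f(y) = 2 - (y - y) = 2 - 1*0 = 2 + 0 = 2)
w(I, d) = 11 + I + d
f(l(-4, -1))*(33 + w(-9, t)) = 2*(33 + (11 - 9 + 2)) = 2*(33 + 4) = 2*37 = 74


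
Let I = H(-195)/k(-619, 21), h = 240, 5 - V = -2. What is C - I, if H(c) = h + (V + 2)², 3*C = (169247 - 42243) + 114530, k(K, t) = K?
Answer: 149510509/1857 ≈ 80512.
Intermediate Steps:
V = 7 (V = 5 - 1*(-2) = 5 + 2 = 7)
C = 241534/3 (C = ((169247 - 42243) + 114530)/3 = (127004 + 114530)/3 = (⅓)*241534 = 241534/3 ≈ 80511.)
H(c) = 321 (H(c) = 240 + (7 + 2)² = 240 + 9² = 240 + 81 = 321)
I = -321/619 (I = 321/(-619) = 321*(-1/619) = -321/619 ≈ -0.51858)
C - I = 241534/3 - 1*(-321/619) = 241534/3 + 321/619 = 149510509/1857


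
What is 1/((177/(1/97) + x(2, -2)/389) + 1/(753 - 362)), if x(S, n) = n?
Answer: 152099/2611387338 ≈ 5.8245e-5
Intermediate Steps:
1/((177/(1/97) + x(2, -2)/389) + 1/(753 - 362)) = 1/((177/(1/97) - 2/389) + 1/(753 - 362)) = 1/((177/(1/97) - 2*1/389) + 1/391) = 1/((177*97 - 2/389) + 1/391) = 1/((17169 - 2/389) + 1/391) = 1/(6678739/389 + 1/391) = 1/(2611387338/152099) = 152099/2611387338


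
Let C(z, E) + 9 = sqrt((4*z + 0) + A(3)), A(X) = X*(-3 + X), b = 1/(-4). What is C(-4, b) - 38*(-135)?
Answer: 5121 + 4*I ≈ 5121.0 + 4.0*I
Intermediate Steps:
b = -1/4 ≈ -0.25000
C(z, E) = -9 + 2*sqrt(z) (C(z, E) = -9 + sqrt((4*z + 0) + 3*(-3 + 3)) = -9 + sqrt(4*z + 3*0) = -9 + sqrt(4*z + 0) = -9 + sqrt(4*z) = -9 + 2*sqrt(z))
C(-4, b) - 38*(-135) = (-9 + 2*sqrt(-4)) - 38*(-135) = (-9 + 2*(2*I)) + 5130 = (-9 + 4*I) + 5130 = 5121 + 4*I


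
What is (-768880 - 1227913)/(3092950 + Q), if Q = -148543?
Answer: -1996793/2944407 ≈ -0.67816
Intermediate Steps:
(-768880 - 1227913)/(3092950 + Q) = (-768880 - 1227913)/(3092950 - 148543) = -1996793/2944407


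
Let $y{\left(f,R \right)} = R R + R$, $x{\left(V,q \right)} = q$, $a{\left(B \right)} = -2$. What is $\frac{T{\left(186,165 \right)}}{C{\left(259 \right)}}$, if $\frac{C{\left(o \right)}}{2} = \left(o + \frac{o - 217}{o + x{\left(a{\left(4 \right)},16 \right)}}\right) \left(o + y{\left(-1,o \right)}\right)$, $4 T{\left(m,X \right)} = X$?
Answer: $\frac{15125}{12846874488} \approx 1.1773 \cdot 10^{-6}$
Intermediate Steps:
$T{\left(m,X \right)} = \frac{X}{4}$
$y{\left(f,R \right)} = R + R^{2}$ ($y{\left(f,R \right)} = R^{2} + R = R + R^{2}$)
$C{\left(o \right)} = 2 \left(o + o \left(1 + o\right)\right) \left(o + \frac{-217 + o}{16 + o}\right)$ ($C{\left(o \right)} = 2 \left(o + \frac{o - 217}{o + 16}\right) \left(o + o \left(1 + o\right)\right) = 2 \left(o + \frac{-217 + o}{16 + o}\right) \left(o + o \left(1 + o\right)\right) = 2 \left(o + o \left(1 + o\right)\right) \left(o + \frac{-217 + o}{16 + o}\right)$)
$\frac{T{\left(186,165 \right)}}{C{\left(259 \right)}} = \frac{\frac{1}{4} \cdot 165}{2 \cdot 259 \frac{1}{16 + 259} \left(-434 + 259^{3} - 47397 + 19 \cdot 259^{2}\right)} = \frac{165}{4 \cdot 2 \cdot 259 \cdot \frac{1}{275} \left(-434 + 17373979 - 47397 + 19 \cdot 67081\right)} = \frac{165}{4 \cdot 2 \cdot 259 \cdot \frac{1}{275} \left(-434 + 17373979 - 47397 + 1274539\right)} = \frac{165}{4 \cdot 2 \cdot 259 \cdot \frac{1}{275} \cdot 18600687} = \frac{165}{4 \cdot \frac{9635155866}{275}} = \frac{165}{4} \cdot \frac{275}{9635155866} = \frac{15125}{12846874488}$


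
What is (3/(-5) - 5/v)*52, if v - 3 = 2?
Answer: -416/5 ≈ -83.200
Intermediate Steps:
v = 5 (v = 3 + 2 = 5)
(3/(-5) - 5/v)*52 = (3/(-5) - 5/5)*52 = (3*(-⅕) - 5*⅕)*52 = (-⅗ - 1)*52 = -8/5*52 = -416/5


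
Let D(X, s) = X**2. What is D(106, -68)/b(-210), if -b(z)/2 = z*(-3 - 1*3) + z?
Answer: -2809/525 ≈ -5.3505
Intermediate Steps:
b(z) = 10*z (b(z) = -2*(z*(-3 - 1*3) + z) = -2*(z*(-3 - 3) + z) = -2*(z*(-6) + z) = -2*(-6*z + z) = -(-10)*z = 10*z)
D(106, -68)/b(-210) = 106**2/((10*(-210))) = 11236/(-2100) = 11236*(-1/2100) = -2809/525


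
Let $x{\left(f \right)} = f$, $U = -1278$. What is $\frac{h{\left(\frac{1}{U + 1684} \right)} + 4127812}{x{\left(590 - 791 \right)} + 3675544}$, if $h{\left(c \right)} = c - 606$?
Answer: $\frac{1675645637}{1492189258} \approx 1.1229$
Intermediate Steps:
$h{\left(c \right)} = -606 + c$ ($h{\left(c \right)} = c - 606 = -606 + c$)
$\frac{h{\left(\frac{1}{U + 1684} \right)} + 4127812}{x{\left(590 - 791 \right)} + 3675544} = \frac{\left(-606 + \frac{1}{-1278 + 1684}\right) + 4127812}{\left(590 - 791\right) + 3675544} = \frac{\left(-606 + \frac{1}{406}\right) + 4127812}{-201 + 3675544} = \frac{\left(-606 + \frac{1}{406}\right) + 4127812}{3675343} = \left(- \frac{246035}{406} + 4127812\right) \frac{1}{3675343} = \frac{1675645637}{406} \cdot \frac{1}{3675343} = \frac{1675645637}{1492189258}$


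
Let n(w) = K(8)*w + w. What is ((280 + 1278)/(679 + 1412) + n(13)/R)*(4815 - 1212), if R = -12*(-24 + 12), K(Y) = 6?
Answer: 4048571/816 ≈ 4961.5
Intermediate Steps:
R = 144 (R = -12*(-12) = 144)
n(w) = 7*w (n(w) = 6*w + w = 7*w)
((280 + 1278)/(679 + 1412) + n(13)/R)*(4815 - 1212) = ((280 + 1278)/(679 + 1412) + (7*13)/144)*(4815 - 1212) = (1558/2091 + 91*(1/144))*3603 = (1558*(1/2091) + 91/144)*3603 = (38/51 + 91/144)*3603 = (3371/2448)*3603 = 4048571/816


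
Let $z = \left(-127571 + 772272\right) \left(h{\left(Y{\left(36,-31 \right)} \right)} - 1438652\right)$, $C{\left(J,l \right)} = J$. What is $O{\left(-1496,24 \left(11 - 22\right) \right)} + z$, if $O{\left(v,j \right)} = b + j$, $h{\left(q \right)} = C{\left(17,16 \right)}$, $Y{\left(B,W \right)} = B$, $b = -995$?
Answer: $-927489424394$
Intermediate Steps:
$h{\left(q \right)} = 17$
$O{\left(v,j \right)} = -995 + j$
$z = -927489423135$ ($z = \left(-127571 + 772272\right) \left(17 - 1438652\right) = 644701 \left(-1438635\right) = -927489423135$)
$O{\left(-1496,24 \left(11 - 22\right) \right)} + z = \left(-995 + 24 \left(11 - 22\right)\right) - 927489423135 = \left(-995 + 24 \left(-11\right)\right) - 927489423135 = \left(-995 - 264\right) - 927489423135 = -1259 - 927489423135 = -927489424394$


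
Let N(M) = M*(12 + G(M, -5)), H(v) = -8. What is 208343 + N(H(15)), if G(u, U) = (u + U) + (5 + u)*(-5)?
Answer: 208231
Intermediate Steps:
G(u, U) = -25 + U - 4*u (G(u, U) = (U + u) + (-25 - 5*u) = -25 + U - 4*u)
N(M) = M*(-18 - 4*M) (N(M) = M*(12 + (-25 - 5 - 4*M)) = M*(12 + (-30 - 4*M)) = M*(-18 - 4*M))
208343 + N(H(15)) = 208343 - 2*(-8)*(9 + 2*(-8)) = 208343 - 2*(-8)*(9 - 16) = 208343 - 2*(-8)*(-7) = 208343 - 112 = 208231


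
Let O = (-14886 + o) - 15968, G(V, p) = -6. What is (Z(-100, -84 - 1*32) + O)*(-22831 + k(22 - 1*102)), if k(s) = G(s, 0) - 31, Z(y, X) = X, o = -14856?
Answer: 1047948968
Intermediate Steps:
O = -45710 (O = (-14886 - 14856) - 15968 = -29742 - 15968 = -45710)
k(s) = -37 (k(s) = -6 - 31 = -37)
(Z(-100, -84 - 1*32) + O)*(-22831 + k(22 - 1*102)) = ((-84 - 1*32) - 45710)*(-22831 - 37) = ((-84 - 32) - 45710)*(-22868) = (-116 - 45710)*(-22868) = -45826*(-22868) = 1047948968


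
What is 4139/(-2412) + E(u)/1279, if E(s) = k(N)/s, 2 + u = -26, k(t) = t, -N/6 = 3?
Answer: -37045613/21594636 ≈ -1.7155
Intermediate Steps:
N = -18 (N = -6*3 = -18)
u = -28 (u = -2 - 26 = -28)
E(s) = -18/s
4139/(-2412) + E(u)/1279 = 4139/(-2412) - 18/(-28)/1279 = 4139*(-1/2412) - 18*(-1/28)*(1/1279) = -4139/2412 + (9/14)*(1/1279) = -4139/2412 + 9/17906 = -37045613/21594636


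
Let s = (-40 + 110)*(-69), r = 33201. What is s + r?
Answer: 28371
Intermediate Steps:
s = -4830 (s = 70*(-69) = -4830)
s + r = -4830 + 33201 = 28371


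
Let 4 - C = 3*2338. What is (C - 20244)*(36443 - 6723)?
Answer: -809988880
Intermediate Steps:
C = -7010 (C = 4 - 3*2338 = 4 - 1*7014 = 4 - 7014 = -7010)
(C - 20244)*(36443 - 6723) = (-7010 - 20244)*(36443 - 6723) = -27254*29720 = -809988880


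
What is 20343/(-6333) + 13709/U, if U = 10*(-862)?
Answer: -87391919/18196820 ≈ -4.8026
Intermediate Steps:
U = -8620
20343/(-6333) + 13709/U = 20343/(-6333) + 13709/(-8620) = 20343*(-1/6333) + 13709*(-1/8620) = -6781/2111 - 13709/8620 = -87391919/18196820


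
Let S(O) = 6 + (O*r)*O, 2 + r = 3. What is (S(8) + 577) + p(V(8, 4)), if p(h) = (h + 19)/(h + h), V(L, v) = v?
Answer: 5199/8 ≈ 649.88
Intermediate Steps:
r = 1 (r = -2 + 3 = 1)
p(h) = (19 + h)/(2*h) (p(h) = (19 + h)/((2*h)) = (19 + h)*(1/(2*h)) = (19 + h)/(2*h))
S(O) = 6 + O² (S(O) = 6 + (O*1)*O = 6 + O*O = 6 + O²)
(S(8) + 577) + p(V(8, 4)) = ((6 + 8²) + 577) + (½)*(19 + 4)/4 = ((6 + 64) + 577) + (½)*(¼)*23 = (70 + 577) + 23/8 = 647 + 23/8 = 5199/8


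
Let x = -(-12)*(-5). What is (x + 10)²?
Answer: 2500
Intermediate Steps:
x = -60 (x = -6*10 = -60)
(x + 10)² = (-60 + 10)² = (-50)² = 2500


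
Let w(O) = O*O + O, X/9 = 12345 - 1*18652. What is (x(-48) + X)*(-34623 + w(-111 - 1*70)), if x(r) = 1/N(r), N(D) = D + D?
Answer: 3710938569/32 ≈ 1.1597e+8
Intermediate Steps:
N(D) = 2*D
x(r) = 1/(2*r)
X = -56763 (X = 9*(12345 - 1*18652) = 9*(12345 - 18652) = 9*(-6307) = -56763)
w(O) = O + O² (w(O) = O² + O = O + O²)
(x(-48) + X)*(-34623 + w(-111 - 1*70)) = ((½)/(-48) - 56763)*(-34623 + (-111 - 1*70)*(1 + (-111 - 1*70))) = ((½)*(-1/48) - 56763)*(-34623 + (-111 - 70)*(1 + (-111 - 70))) = (-1/96 - 56763)*(-34623 - 181*(1 - 181)) = -5449249*(-34623 - 181*(-180))/96 = -5449249*(-34623 + 32580)/96 = -5449249/96*(-2043) = 3710938569/32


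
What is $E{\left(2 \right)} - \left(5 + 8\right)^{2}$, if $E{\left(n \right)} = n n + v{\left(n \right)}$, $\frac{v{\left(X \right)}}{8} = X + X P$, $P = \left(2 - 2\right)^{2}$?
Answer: $-149$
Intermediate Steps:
$P = 0$ ($P = 0^{2} = 0$)
$v{\left(X \right)} = 8 X$ ($v{\left(X \right)} = 8 \left(X + X 0\right) = 8 \left(X + 0\right) = 8 X$)
$E{\left(n \right)} = n^{2} + 8 n$ ($E{\left(n \right)} = n n + 8 n = n^{2} + 8 n$)
$E{\left(2 \right)} - \left(5 + 8\right)^{2} = 2 \left(8 + 2\right) - \left(5 + 8\right)^{2} = 2 \cdot 10 - 13^{2} = 20 - 169 = -149$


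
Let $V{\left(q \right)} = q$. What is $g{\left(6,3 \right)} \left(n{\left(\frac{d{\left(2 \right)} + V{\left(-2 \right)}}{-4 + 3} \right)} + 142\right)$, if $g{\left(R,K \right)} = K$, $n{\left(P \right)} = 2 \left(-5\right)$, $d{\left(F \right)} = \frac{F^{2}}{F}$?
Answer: $396$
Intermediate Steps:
$d{\left(F \right)} = F$
$n{\left(P \right)} = -10$
$g{\left(6,3 \right)} \left(n{\left(\frac{d{\left(2 \right)} + V{\left(-2 \right)}}{-4 + 3} \right)} + 142\right) = 3 \left(-10 + 142\right) = 3 \cdot 132 = 396$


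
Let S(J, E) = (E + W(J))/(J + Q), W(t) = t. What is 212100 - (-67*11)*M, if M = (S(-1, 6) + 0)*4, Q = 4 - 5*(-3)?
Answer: 1916270/9 ≈ 2.1292e+5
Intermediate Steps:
Q = 19 (Q = 4 + 15 = 19)
S(J, E) = (E + J)/(19 + J) (S(J, E) = (E + J)/(J + 19) = (E + J)/(19 + J))
M = 10/9 (M = ((6 - 1)/(19 - 1) + 0)*4 = (5/18 + 0)*4 = (5/18)*4 = 10/9 ≈ 1.1111)
212100 - (-67*11)*M = 212100 - (-67*11)*10/9 = 212100 - (-737)*10/9 = 212100 - 1*(-7370/9) = 212100 + 7370/9 = 1916270/9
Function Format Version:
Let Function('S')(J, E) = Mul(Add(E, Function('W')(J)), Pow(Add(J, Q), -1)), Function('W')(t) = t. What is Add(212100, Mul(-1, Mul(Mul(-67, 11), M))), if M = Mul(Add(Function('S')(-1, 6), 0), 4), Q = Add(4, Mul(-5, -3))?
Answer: Rational(1916270, 9) ≈ 2.1292e+5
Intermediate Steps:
Q = 19 (Q = Add(4, 15) = 19)
Function('S')(J, E) = Mul(Pow(Add(19, J), -1), Add(E, J)) (Function('S')(J, E) = Mul(Add(E, J), Pow(Add(J, 19), -1)) = Mul(Add(E, J), Pow(Add(19, J), -1)) = Mul(Pow(Add(19, J), -1), Add(E, J)))
M = Rational(10, 9) (M = Mul(Add(Mul(Pow(Add(19, -1), -1), Add(6, -1)), 0), 4) = Mul(Add(Mul(Pow(18, -1), 5), 0), 4) = Mul(Add(Mul(Rational(1, 18), 5), 0), 4) = Mul(Add(Rational(5, 18), 0), 4) = Mul(Rational(5, 18), 4) = Rational(10, 9) ≈ 1.1111)
Add(212100, Mul(-1, Mul(Mul(-67, 11), M))) = Add(212100, Mul(-1, Mul(Mul(-67, 11), Rational(10, 9)))) = Add(212100, Mul(-1, Mul(-737, Rational(10, 9)))) = Add(212100, Mul(-1, Rational(-7370, 9))) = Add(212100, Rational(7370, 9)) = Rational(1916270, 9)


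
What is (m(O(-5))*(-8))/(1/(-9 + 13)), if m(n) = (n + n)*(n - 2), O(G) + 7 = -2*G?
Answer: -192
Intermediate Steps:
O(G) = -7 - 2*G
m(n) = 2*n*(-2 + n) (m(n) = (2*n)*(-2 + n) = 2*n*(-2 + n))
(m(O(-5))*(-8))/(1/(-9 + 13)) = ((2*(-7 - 2*(-5))*(-2 + (-7 - 2*(-5))))*(-8))/(1/(-9 + 13)) = ((2*(-7 + 10)*(-2 + (-7 + 10)))*(-8))/(1/4) = ((2*3*(-2 + 3))*(-8))/(¼) = ((2*3*1)*(-8))*4 = (6*(-8))*4 = -48*4 = -192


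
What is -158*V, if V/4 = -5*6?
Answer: 18960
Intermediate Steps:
V = -120 (V = 4*(-5*6) = 4*(-30) = -120)
-158*V = -158*(-120) = 18960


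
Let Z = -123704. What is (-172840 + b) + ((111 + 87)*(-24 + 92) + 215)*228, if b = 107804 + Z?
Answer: 2930072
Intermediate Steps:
b = -15900 (b = 107804 - 123704 = -15900)
(-172840 + b) + ((111 + 87)*(-24 + 92) + 215)*228 = (-172840 - 15900) + ((111 + 87)*(-24 + 92) + 215)*228 = -188740 + (198*68 + 215)*228 = -188740 + (13464 + 215)*228 = -188740 + 13679*228 = -188740 + 3118812 = 2930072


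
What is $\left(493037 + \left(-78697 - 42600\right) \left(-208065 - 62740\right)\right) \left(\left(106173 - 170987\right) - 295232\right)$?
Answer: $-11826908786967612$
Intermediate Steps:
$\left(493037 + \left(-78697 - 42600\right) \left(-208065 - 62740\right)\right) \left(\left(106173 - 170987\right) - 295232\right) = \left(493037 - -32847834085\right) \left(\left(106173 - 170987\right) - 295232\right) = \left(493037 + 32847834085\right) \left(-64814 - 295232\right) = 32848327122 \left(-360046\right) = -11826908786967612$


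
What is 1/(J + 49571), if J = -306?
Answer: 1/49265 ≈ 2.0298e-5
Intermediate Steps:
1/(J + 49571) = 1/(-306 + 49571) = 1/49265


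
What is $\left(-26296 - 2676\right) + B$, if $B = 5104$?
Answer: $-23868$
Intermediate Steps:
$\left(-26296 - 2676\right) + B = \left(-26296 - 2676\right) + 5104 = -28972 + 5104 = -23868$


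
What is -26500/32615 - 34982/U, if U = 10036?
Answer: -140689193/32732414 ≈ -4.2982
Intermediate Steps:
-26500/32615 - 34982/U = -26500/32615 - 34982/10036 = -26500*1/32615 - 34982*1/10036 = -5300/6523 - 17491/5018 = -140689193/32732414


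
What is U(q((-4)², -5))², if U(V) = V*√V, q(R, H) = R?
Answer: 4096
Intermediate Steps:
U(V) = V^(3/2)
U(q((-4)², -5))² = (((-4)²)^(3/2))² = (16^(3/2))² = 64² = 4096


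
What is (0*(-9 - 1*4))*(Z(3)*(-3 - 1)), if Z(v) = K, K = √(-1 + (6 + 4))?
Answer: 0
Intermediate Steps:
K = 3 (K = √(-1 + 10) = √9 = 3)
Z(v) = 3
(0*(-9 - 1*4))*(Z(3)*(-3 - 1)) = (0*(-9 - 1*4))*(3*(-3 - 1)) = (0*(-9 - 4))*(3*(-4)) = (0*(-13))*(-12) = 0*(-12) = 0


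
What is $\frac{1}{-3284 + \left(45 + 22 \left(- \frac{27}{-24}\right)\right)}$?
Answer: $- \frac{4}{12857} \approx -0.00031111$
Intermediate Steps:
$\frac{1}{-3284 + \left(45 + 22 \left(- \frac{27}{-24}\right)\right)} = \frac{1}{-3284 + \left(45 + 22 \left(\left(-27\right) \left(- \frac{1}{24}\right)\right)\right)} = \frac{1}{-3284 + \left(45 + 22 \cdot \frac{9}{8}\right)} = \frac{1}{-3284 + \left(45 + \frac{99}{4}\right)} = \frac{1}{-3284 + \frac{279}{4}} = \frac{1}{- \frac{12857}{4}} = - \frac{4}{12857}$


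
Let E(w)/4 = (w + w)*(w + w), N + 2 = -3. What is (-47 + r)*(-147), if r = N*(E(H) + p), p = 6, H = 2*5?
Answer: 1187319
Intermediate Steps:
N = -5 (N = -2 - 3 = -5)
H = 10
E(w) = 16*w² (E(w) = 4*((w + w)*(w + w)) = 4*((2*w)*(2*w)) = 4*(4*w²) = 16*w²)
r = -8030 (r = -5*(16*10² + 6) = -5*(16*100 + 6) = -5*(1600 + 6) = -5*1606 = -8030)
(-47 + r)*(-147) = (-47 - 8030)*(-147) = -8077*(-147) = 1187319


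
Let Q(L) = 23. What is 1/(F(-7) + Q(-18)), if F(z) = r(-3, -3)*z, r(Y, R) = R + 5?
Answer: ⅑ ≈ 0.11111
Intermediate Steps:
r(Y, R) = 5 + R
F(z) = 2*z (F(z) = (5 - 3)*z = 2*z)
1/(F(-7) + Q(-18)) = 1/(2*(-7) + 23) = 1/(-14 + 23) = 1/9 = ⅑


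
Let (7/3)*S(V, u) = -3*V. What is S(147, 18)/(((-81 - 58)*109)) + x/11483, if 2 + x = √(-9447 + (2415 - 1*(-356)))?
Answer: 2139985/173978933 + 2*I*√1669/11483 ≈ 0.0123 + 0.0071155*I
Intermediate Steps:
S(V, u) = -9*V/7 (S(V, u) = 3*(-3*V)/7 = -9*V/7)
x = -2 + 2*I*√1669 (x = -2 + √(-9447 + (2415 - 1*(-356))) = -2 + √(-9447 + (2415 + 356)) = -2 + √(-9447 + 2771) = -2 + √(-6676) = -2 + 2*I*√1669 ≈ -2.0 + 81.707*I)
S(147, 18)/(((-81 - 58)*109)) + x/11483 = (-9/7*147)/(((-81 - 58)*109)) + (-2 + 2*I*√1669)/11483 = -189/((-139*109)) + (-2 + 2*I*√1669)*(1/11483) = -189/(-15151) + (-2/11483 + 2*I*√1669/11483) = -189*(-1/15151) + (-2/11483 + 2*I*√1669/11483) = 189/15151 + (-2/11483 + 2*I*√1669/11483) = 2139985/173978933 + 2*I*√1669/11483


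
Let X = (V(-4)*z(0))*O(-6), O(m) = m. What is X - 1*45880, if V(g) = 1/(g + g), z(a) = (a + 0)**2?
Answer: -45880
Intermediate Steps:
z(a) = a**2
V(g) = 1/(2*g)
X = 0 (X = (((1/2)/(-4))*0**2)*(-6) = (((1/2)*(-1/4))*0)*(-6) = -1/8*0*(-6) = 0*(-6) = 0)
X - 1*45880 = 0 - 1*45880 = 0 - 45880 = -45880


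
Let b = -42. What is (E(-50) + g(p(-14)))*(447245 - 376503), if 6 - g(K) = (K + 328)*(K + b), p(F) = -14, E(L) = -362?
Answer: 1218743176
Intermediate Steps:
g(K) = 6 - (-42 + K)*(328 + K) (g(K) = 6 - (K + 328)*(K - 42) = 6 - (328 + K)*(-42 + K) = 6 - (-42 + K)*(328 + K))
(E(-50) + g(p(-14)))*(447245 - 376503) = (-362 + (13782 - 1*(-14)² - 286*(-14)))*(447245 - 376503) = (-362 + (13782 - 1*196 + 4004))*70742 = (-362 + (13782 - 196 + 4004))*70742 = (-362 + 17590)*70742 = 17228*70742 = 1218743176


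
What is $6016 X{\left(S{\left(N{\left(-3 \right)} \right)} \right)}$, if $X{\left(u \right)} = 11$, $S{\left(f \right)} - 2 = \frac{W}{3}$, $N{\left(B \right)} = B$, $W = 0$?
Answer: $66176$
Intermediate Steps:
$S{\left(f \right)} = 2$ ($S{\left(f \right)} = 2 + \frac{0}{3} = 2 + 0 \cdot \frac{1}{3} = 2 + 0 = 2$)
$6016 X{\left(S{\left(N{\left(-3 \right)} \right)} \right)} = 6016 \cdot 11 = 66176$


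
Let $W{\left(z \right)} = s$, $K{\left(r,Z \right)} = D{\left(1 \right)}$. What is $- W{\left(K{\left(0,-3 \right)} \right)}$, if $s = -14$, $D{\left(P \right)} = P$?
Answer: $14$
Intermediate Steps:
$K{\left(r,Z \right)} = 1$
$W{\left(z \right)} = -14$
$- W{\left(K{\left(0,-3 \right)} \right)} = \left(-1\right) \left(-14\right) = 14$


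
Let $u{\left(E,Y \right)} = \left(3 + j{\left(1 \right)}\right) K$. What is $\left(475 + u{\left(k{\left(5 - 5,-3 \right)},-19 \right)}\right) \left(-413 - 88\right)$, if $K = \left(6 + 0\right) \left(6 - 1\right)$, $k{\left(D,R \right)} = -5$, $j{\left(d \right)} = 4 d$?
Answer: $-343185$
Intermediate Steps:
$K = 30$ ($K = 6 \cdot 5 = 30$)
$u{\left(E,Y \right)} = 210$ ($u{\left(E,Y \right)} = \left(3 + 4 \cdot 1\right) 30 = \left(3 + 4\right) 30 = 7 \cdot 30 = 210$)
$\left(475 + u{\left(k{\left(5 - 5,-3 \right)},-19 \right)}\right) \left(-413 - 88\right) = \left(475 + 210\right) \left(-413 - 88\right) = 685 \left(-501\right) = -343185$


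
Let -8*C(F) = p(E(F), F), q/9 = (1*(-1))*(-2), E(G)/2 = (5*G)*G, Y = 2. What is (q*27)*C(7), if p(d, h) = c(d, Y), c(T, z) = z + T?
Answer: -29889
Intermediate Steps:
c(T, z) = T + z
E(G) = 10*G² (E(G) = 2*((5*G)*G) = 2*(5*G²) = 10*G²)
p(d, h) = 2 + d (p(d, h) = d + 2 = 2 + d)
q = 18 (q = 9*((1*(-1))*(-2)) = 9*(-1*(-2)) = 9*2 = 18)
C(F) = -¼ - 5*F²/4 (C(F) = -(2 + 10*F²)/8 = -¼ - 5*F²/4)
(q*27)*C(7) = (18*27)*(-¼ - 5/4*7²) = 486*(-¼ - 5/4*49) = 486*(-¼ - 245/4) = 486*(-123/2) = -29889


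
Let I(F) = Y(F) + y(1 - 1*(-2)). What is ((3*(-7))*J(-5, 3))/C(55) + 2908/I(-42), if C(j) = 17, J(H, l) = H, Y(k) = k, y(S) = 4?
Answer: -22723/323 ≈ -70.350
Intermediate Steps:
I(F) = 4 + F (I(F) = F + 4 = 4 + F)
((3*(-7))*J(-5, 3))/C(55) + 2908/I(-42) = ((3*(-7))*(-5))/17 + 2908/(4 - 42) = -21*(-5)*(1/17) + 2908/(-38) = 105*(1/17) + 2908*(-1/38) = 105/17 - 1454/19 = -22723/323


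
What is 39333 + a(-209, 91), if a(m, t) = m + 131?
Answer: 39255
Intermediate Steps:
a(m, t) = 131 + m
39333 + a(-209, 91) = 39333 + (131 - 209) = 39333 - 78 = 39255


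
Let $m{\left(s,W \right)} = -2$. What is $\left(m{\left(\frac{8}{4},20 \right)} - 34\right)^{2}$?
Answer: $1296$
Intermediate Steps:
$\left(m{\left(\frac{8}{4},20 \right)} - 34\right)^{2} = \left(-2 - 34\right)^{2} = \left(-36\right)^{2} = 1296$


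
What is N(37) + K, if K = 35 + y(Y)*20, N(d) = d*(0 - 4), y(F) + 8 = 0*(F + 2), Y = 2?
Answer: -273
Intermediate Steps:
y(F) = -8 (y(F) = -8 + 0*(F + 2) = -8 + 0*(2 + F) = -8 + 0 = -8)
N(d) = -4*d (N(d) = d*(-4) = -4*d)
K = -125 (K = 35 - 8*20 = 35 - 160 = -125)
N(37) + K = -4*37 - 125 = -148 - 125 = -273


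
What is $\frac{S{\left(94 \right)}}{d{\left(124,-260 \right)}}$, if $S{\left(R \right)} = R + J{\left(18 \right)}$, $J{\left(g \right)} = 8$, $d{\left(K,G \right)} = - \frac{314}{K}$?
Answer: $- \frac{6324}{157} \approx -40.28$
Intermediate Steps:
$S{\left(R \right)} = 8 + R$ ($S{\left(R \right)} = R + 8 = 8 + R$)
$\frac{S{\left(94 \right)}}{d{\left(124,-260 \right)}} = \frac{8 + 94}{\left(-314\right) \frac{1}{124}} = \frac{102}{\left(-314\right) \frac{1}{124}} = \frac{102}{- \frac{157}{62}} = 102 \left(- \frac{62}{157}\right) = - \frac{6324}{157}$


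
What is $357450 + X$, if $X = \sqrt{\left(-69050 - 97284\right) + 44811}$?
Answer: $357450 + i \sqrt{121523} \approx 3.5745 \cdot 10^{5} + 348.6 i$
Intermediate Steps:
$X = i \sqrt{121523}$ ($X = \sqrt{-166334 + 44811} = \sqrt{-121523} = i \sqrt{121523} \approx 348.6 i$)
$357450 + X = 357450 + i \sqrt{121523}$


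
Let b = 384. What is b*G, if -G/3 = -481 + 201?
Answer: 322560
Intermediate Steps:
G = 840 (G = -3*(-481 + 201) = -3*(-280) = 840)
b*G = 384*840 = 322560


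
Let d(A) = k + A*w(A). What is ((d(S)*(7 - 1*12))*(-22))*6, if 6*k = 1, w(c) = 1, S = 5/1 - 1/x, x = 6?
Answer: 3300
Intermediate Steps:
S = 29/6 (S = 5/1 - 1/6 = 5*1 - 1*1/6 = 5 - 1/6 = 29/6 ≈ 4.8333)
k = 1/6 (k = (1/6)*1 = 1/6 ≈ 0.16667)
d(A) = 1/6 + A (d(A) = 1/6 + A*1 = 1/6 + A)
((d(S)*(7 - 1*12))*(-22))*6 = (((1/6 + 29/6)*(7 - 1*12))*(-22))*6 = ((5*(7 - 12))*(-22))*6 = ((5*(-5))*(-22))*6 = -25*(-22)*6 = 550*6 = 3300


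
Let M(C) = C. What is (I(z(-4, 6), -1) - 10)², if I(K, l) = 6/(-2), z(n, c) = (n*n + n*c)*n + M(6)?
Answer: 169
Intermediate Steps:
z(n, c) = 6 + n*(n² + c*n) (z(n, c) = (n*n + n*c)*n + 6 = (n² + c*n)*n + 6 = n*(n² + c*n) + 6 = 6 + n*(n² + c*n))
I(K, l) = -3 (I(K, l) = 6*(-½) = -3)
(I(z(-4, 6), -1) - 10)² = (-3 - 10)² = (-13)² = 169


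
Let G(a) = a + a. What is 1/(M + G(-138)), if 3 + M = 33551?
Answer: 1/33272 ≈ 3.0055e-5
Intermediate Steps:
G(a) = 2*a
M = 33548 (M = -3 + 33551 = 33548)
1/(M + G(-138)) = 1/(33548 + 2*(-138)) = 1/(33548 - 276) = 1/33272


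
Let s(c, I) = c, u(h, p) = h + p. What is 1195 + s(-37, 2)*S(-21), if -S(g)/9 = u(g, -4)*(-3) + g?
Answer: 19177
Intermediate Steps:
S(g) = -108 + 18*g (S(g) = -9*((g - 4)*(-3) + g) = -9*((-4 + g)*(-3) + g) = -9*((12 - 3*g) + g) = -9*(12 - 2*g) = -108 + 18*g)
1195 + s(-37, 2)*S(-21) = 1195 - 37*(-108 + 18*(-21)) = 1195 - 37*(-108 - 378) = 1195 - 37*(-486) = 1195 + 17982 = 19177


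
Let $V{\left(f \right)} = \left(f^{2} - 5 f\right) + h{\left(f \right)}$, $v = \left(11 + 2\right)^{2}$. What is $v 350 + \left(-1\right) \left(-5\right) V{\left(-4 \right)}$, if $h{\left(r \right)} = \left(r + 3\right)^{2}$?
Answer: $59335$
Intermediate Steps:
$v = 169$ ($v = 13^{2} = 169$)
$h{\left(r \right)} = \left(3 + r\right)^{2}$
$V{\left(f \right)} = f^{2} + \left(3 + f\right)^{2} - 5 f$ ($V{\left(f \right)} = \left(f^{2} - 5 f\right) + \left(3 + f\right)^{2} = f^{2} + \left(3 + f\right)^{2} - 5 f$)
$v 350 + \left(-1\right) \left(-5\right) V{\left(-4 \right)} = 169 \cdot 350 + \left(-1\right) \left(-5\right) \left(9 - 4 + 2 \left(-4\right)^{2}\right) = 59150 + 5 \left(9 - 4 + 2 \cdot 16\right) = 59150 + 5 \left(9 - 4 + 32\right) = 59150 + 5 \cdot 37 = 59150 + 185 = 59335$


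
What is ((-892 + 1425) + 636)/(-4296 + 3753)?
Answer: -1169/543 ≈ -2.1529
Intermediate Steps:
((-892 + 1425) + 636)/(-4296 + 3753) = (533 + 636)/(-543) = 1169*(-1/543) = -1169/543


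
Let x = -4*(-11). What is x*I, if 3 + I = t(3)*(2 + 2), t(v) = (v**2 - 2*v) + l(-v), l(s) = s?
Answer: -132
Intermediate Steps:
t(v) = v**2 - 3*v (t(v) = (v**2 - 2*v) - v = v**2 - 3*v)
I = -3 (I = -3 + (3*(-3 + 3))*(2 + 2) = -3 + (3*0)*4 = -3 + 0*4 = -3 + 0 = -3)
x = 44
x*I = 44*(-3) = -132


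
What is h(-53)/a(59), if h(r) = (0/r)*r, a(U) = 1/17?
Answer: 0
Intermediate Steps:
a(U) = 1/17
h(r) = 0 (h(r) = 0*r = 0)
h(-53)/a(59) = 0/(1/17) = 0*17 = 0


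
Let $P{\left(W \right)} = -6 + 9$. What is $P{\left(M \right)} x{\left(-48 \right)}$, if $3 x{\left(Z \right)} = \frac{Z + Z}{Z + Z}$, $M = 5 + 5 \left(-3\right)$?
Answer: $1$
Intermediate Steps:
$M = -10$ ($M = 5 - 15 = -10$)
$x{\left(Z \right)} = \frac{1}{3}$ ($x{\left(Z \right)} = \frac{\left(Z + Z\right) \frac{1}{Z + Z}}{3} = \frac{2 Z \frac{1}{2 Z}}{3} = \frac{1}{3} \cdot 1 = \frac{1}{3}$)
$P{\left(W \right)} = 3$
$P{\left(M \right)} x{\left(-48 \right)} = 3 \cdot \frac{1}{3} = 1$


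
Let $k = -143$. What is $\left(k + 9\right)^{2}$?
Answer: $17956$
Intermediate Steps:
$\left(k + 9\right)^{2} = \left(-143 + 9\right)^{2} = \left(-134\right)^{2} = 17956$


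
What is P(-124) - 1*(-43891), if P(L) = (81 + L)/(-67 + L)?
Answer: 8383224/191 ≈ 43891.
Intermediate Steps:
P(L) = (81 + L)/(-67 + L)
P(-124) - 1*(-43891) = (81 - 124)/(-67 - 124) - 1*(-43891) = -43/(-191) + 43891 = -1/191*(-43) + 43891 = 43/191 + 43891 = 8383224/191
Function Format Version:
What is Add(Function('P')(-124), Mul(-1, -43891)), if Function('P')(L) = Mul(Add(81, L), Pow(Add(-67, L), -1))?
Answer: Rational(8383224, 191) ≈ 43891.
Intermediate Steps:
Function('P')(L) = Mul(Pow(Add(-67, L), -1), Add(81, L))
Add(Function('P')(-124), Mul(-1, -43891)) = Add(Mul(Pow(Add(-67, -124), -1), Add(81, -124)), Mul(-1, -43891)) = Add(Mul(Pow(-191, -1), -43), 43891) = Add(Mul(Rational(-1, 191), -43), 43891) = Add(Rational(43, 191), 43891) = Rational(8383224, 191)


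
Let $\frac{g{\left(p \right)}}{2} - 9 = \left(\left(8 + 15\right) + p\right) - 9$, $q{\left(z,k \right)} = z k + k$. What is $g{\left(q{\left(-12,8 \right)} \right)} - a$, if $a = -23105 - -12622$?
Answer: $10353$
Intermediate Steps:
$q{\left(z,k \right)} = k + k z$ ($q{\left(z,k \right)} = k z + k = k + k z$)
$g{\left(p \right)} = 46 + 2 p$ ($g{\left(p \right)} = 18 + 2 \left(\left(\left(8 + 15\right) + p\right) - 9\right) = 18 + 2 \left(\left(23 + p\right) - 9\right) = 18 + 2 \left(14 + p\right) = 18 + \left(28 + 2 p\right) = 46 + 2 p$)
$a = -10483$ ($a = -23105 + 12622 = -10483$)
$g{\left(q{\left(-12,8 \right)} \right)} - a = \left(46 + 2 \cdot 8 \left(1 - 12\right)\right) - -10483 = \left(46 + 2 \cdot 8 \left(-11\right)\right) + 10483 = \left(46 + 2 \left(-88\right)\right) + 10483 = \left(46 - 176\right) + 10483 = -130 + 10483 = 10353$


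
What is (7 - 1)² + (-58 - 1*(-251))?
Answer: 229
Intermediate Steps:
(7 - 1)² + (-58 - 1*(-251)) = 6² + (-58 + 251) = 36 + 193 = 229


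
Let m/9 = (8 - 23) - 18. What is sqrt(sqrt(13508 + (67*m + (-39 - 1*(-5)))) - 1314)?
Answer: sqrt(-1314 + 5*I*sqrt(257)) ≈ 1.1051 + 36.266*I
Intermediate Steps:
m = -297 (m = 9*((8 - 23) - 18) = 9*(-15 - 18) = 9*(-33) = -297)
sqrt(sqrt(13508 + (67*m + (-39 - 1*(-5)))) - 1314) = sqrt(sqrt(13508 + (67*(-297) + (-39 - 1*(-5)))) - 1314) = sqrt(sqrt(13508 + (-19899 + (-39 + 5))) - 1314) = sqrt(sqrt(13508 + (-19899 - 34)) - 1314) = sqrt(sqrt(13508 - 19933) - 1314) = sqrt(sqrt(-6425) - 1314) = sqrt(5*I*sqrt(257) - 1314) = sqrt(-1314 + 5*I*sqrt(257))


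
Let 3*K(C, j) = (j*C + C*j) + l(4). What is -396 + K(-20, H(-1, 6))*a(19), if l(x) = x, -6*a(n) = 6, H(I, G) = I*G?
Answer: -1432/3 ≈ -477.33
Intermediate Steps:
H(I, G) = G*I
a(n) = -1 (a(n) = -⅙*6 = -1)
K(C, j) = 4/3 + 2*C*j/3 (K(C, j) = ((j*C + C*j) + 4)/3 = ((C*j + C*j) + 4)/3 = (2*C*j + 4)/3 = (4 + 2*C*j)/3 = 4/3 + 2*C*j/3)
-396 + K(-20, H(-1, 6))*a(19) = -396 + (4/3 + (⅔)*(-20)*(6*(-1)))*(-1) = -396 + (4/3 + (⅔)*(-20)*(-6))*(-1) = -396 + (4/3 + 80)*(-1) = -396 + (244/3)*(-1) = -396 - 244/3 = -1432/3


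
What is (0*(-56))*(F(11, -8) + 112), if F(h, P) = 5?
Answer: 0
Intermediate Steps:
(0*(-56))*(F(11, -8) + 112) = (0*(-56))*(5 + 112) = 0*117 = 0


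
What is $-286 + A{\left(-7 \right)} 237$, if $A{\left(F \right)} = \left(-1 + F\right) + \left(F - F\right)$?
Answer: $-2182$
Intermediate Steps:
$A{\left(F \right)} = -1 + F$ ($A{\left(F \right)} = \left(-1 + F\right) + 0 = -1 + F$)
$-286 + A{\left(-7 \right)} 237 = -286 + \left(-1 - 7\right) 237 = -286 - 1896 = -2182$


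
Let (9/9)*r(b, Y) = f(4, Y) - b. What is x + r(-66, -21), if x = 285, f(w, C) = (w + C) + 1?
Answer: 335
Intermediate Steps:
f(w, C) = 1 + C + w (f(w, C) = (C + w) + 1 = 1 + C + w)
r(b, Y) = 5 + Y - b (r(b, Y) = (1 + Y + 4) - b = (5 + Y) - b = 5 + Y - b)
x + r(-66, -21) = 285 + (5 - 21 - 1*(-66)) = 285 + (5 - 21 + 66) = 285 + 50 = 335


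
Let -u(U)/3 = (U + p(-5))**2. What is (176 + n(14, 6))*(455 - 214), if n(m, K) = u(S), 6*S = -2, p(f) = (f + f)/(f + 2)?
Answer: 35909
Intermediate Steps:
p(f) = 2*f/(2 + f) (p(f) = (2*f)/(2 + f) = 2*f/(2 + f))
S = -1/3 (S = (1/6)*(-2) = -1/3 ≈ -0.33333)
u(U) = -3*(10/3 + U)**2 (u(U) = -3*(U + 2*(-5)/(2 - 5))**2 = -3*(U + 2*(-5)/(-3))**2 = -3*(U + 2*(-5)*(-1/3))**2 = -3*(U + 10/3)**2 = -3*(10/3 + U)**2)
n(m, K) = -27 (n(m, K) = -(10 + 3*(-1/3))**2/3 = -(10 - 1)**2/3 = -1/3*9**2 = -1/3*81 = -27)
(176 + n(14, 6))*(455 - 214) = (176 - 27)*(455 - 214) = 149*241 = 35909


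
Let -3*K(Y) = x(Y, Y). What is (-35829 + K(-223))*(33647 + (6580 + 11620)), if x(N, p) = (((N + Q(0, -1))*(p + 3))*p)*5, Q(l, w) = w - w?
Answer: 2830556530811/3 ≈ 9.4352e+11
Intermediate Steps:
Q(l, w) = 0
x(N, p) = 5*N*p*(3 + p) (x(N, p) = (((N + 0)*(p + 3))*p)*5 = ((N*(3 + p))*p)*5 = (N*p*(3 + p))*5 = 5*N*p*(3 + p))
K(Y) = -5*Y²*(3 + Y)/3 (K(Y) = -5*Y*Y*(3 + Y)/3 = -5*Y²*(3 + Y)/3)
(-35829 + K(-223))*(33647 + (6580 + 11620)) = (-35829 - 5/3*(-223)²*(3 - 223))*(33647 + (6580 + 11620)) = (-35829 - 5/3*49729*(-220))*(33647 + 18200) = (-35829 + 54701900/3)*51847 = (54594413/3)*51847 = 2830556530811/3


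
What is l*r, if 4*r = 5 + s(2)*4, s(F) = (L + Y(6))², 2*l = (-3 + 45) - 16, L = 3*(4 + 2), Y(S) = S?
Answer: 30017/4 ≈ 7504.3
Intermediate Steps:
L = 18 (L = 3*6 = 18)
l = 13 (l = ((-3 + 45) - 16)/2 = (42 - 16)/2 = (½)*26 = 13)
s(F) = 576 (s(F) = (18 + 6)² = 24² = 576)
r = 2309/4 (r = (5 + 576*4)/4 = (5 + 2304)/4 = (¼)*2309 = 2309/4 ≈ 577.25)
l*r = 13*(2309/4) = 30017/4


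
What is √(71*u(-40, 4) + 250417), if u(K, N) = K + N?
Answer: √247861 ≈ 497.86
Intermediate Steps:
√(71*u(-40, 4) + 250417) = √(71*(-40 + 4) + 250417) = √(71*(-36) + 250417) = √(-2556 + 250417) = √247861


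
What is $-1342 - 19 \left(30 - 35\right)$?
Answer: $-1247$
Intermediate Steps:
$-1342 - 19 \left(30 - 35\right) = -1342 - -95 = -1342 + 95 = -1247$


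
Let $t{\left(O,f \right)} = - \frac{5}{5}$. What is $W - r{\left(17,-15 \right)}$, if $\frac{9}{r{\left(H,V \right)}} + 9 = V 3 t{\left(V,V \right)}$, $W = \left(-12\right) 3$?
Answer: $- \frac{145}{4} \approx -36.25$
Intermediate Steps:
$t{\left(O,f \right)} = -1$ ($t{\left(O,f \right)} = \left(-5\right) \frac{1}{5} = -1$)
$W = -36$
$r{\left(H,V \right)} = \frac{9}{-9 - 3 V}$ ($r{\left(H,V \right)} = \frac{9}{-9 + V 3 \left(-1\right)} = \frac{9}{-9 + 3 V \left(-1\right)} = \frac{9}{-9 - 3 V}$)
$W - r{\left(17,-15 \right)} = -36 - \frac{3}{-3 - -15} = -36 - \frac{3}{-3 + 15} = -36 - \frac{3}{12} = -36 - 3 \cdot \frac{1}{12} = -36 - \frac{1}{4} = - \frac{145}{4}$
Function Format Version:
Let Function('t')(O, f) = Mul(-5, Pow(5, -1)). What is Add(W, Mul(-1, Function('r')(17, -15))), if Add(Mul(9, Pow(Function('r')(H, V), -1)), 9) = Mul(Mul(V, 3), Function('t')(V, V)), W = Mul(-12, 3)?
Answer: Rational(-145, 4) ≈ -36.250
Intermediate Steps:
Function('t')(O, f) = -1 (Function('t')(O, f) = Mul(-5, Rational(1, 5)) = -1)
W = -36
Function('r')(H, V) = Mul(9, Pow(Add(-9, Mul(-3, V)), -1)) (Function('r')(H, V) = Mul(9, Pow(Add(-9, Mul(Mul(V, 3), -1)), -1)) = Mul(9, Pow(Add(-9, Mul(Mul(3, V), -1)), -1)) = Mul(9, Pow(Add(-9, Mul(-3, V)), -1)))
Add(W, Mul(-1, Function('r')(17, -15))) = Add(-36, Mul(-1, Mul(3, Pow(Add(-3, Mul(-1, -15)), -1)))) = Add(-36, Mul(-1, Mul(3, Pow(Add(-3, 15), -1)))) = Add(-36, Mul(-1, Mul(3, Pow(12, -1)))) = Add(-36, Mul(-1, Mul(3, Rational(1, 12)))) = Add(-36, Mul(-1, Rational(1, 4))) = Add(-36, Rational(-1, 4)) = Rational(-145, 4)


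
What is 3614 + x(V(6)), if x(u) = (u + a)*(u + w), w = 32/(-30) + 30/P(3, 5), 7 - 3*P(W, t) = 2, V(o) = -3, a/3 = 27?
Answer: 23504/5 ≈ 4700.8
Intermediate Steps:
a = 81 (a = 3*27 = 81)
P(W, t) = 5/3 (P(W, t) = 7/3 - ⅓*2 = 7/3 - ⅔ = 5/3)
w = 254/15 (w = 32/(-30) + 30/(5/3) = 32*(-1/30) + 30*(⅗) = -16/15 + 18 = 254/15 ≈ 16.933)
x(u) = (81 + u)*(254/15 + u) (x(u) = (u + 81)*(u + 254/15) = (81 + u)*(254/15 + u))
3614 + x(V(6)) = 3614 + (6858/5 + (-3)² + (1469/15)*(-3)) = 3614 + (6858/5 + 9 - 1469/5) = 3614 + 5434/5 = 23504/5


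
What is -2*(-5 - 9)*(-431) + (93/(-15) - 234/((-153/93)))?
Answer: -1014217/85 ≈ -11932.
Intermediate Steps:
-2*(-5 - 9)*(-431) + (93/(-15) - 234/((-153/93))) = -2*(-14)*(-431) + (93*(-1/15) - 234/((-153*1/93))) = 28*(-431) + (-31/5 - 234/(-51/31)) = -12068 + (-31/5 - 234*(-31/51)) = -12068 + (-31/5 + 2418/17) = -12068 + 11563/85 = -1014217/85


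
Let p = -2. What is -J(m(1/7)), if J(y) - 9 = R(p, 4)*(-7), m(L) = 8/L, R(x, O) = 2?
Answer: 5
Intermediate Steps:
J(y) = -5 (J(y) = 9 + 2*(-7) = 9 - 14 = -5)
-J(m(1/7)) = -1*(-5) = 5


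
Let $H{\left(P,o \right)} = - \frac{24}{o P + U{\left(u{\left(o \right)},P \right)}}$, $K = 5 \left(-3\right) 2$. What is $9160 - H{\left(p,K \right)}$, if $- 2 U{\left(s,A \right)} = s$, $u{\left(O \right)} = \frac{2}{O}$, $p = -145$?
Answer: $\frac{1195389880}{130501} \approx 9160.0$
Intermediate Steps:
$K = -30$ ($K = \left(-15\right) 2 = -30$)
$U{\left(s,A \right)} = - \frac{s}{2}$
$H{\left(P,o \right)} = - \frac{24}{- \frac{1}{o} + P o}$ ($H{\left(P,o \right)} = - \frac{24}{o P - \frac{2 \frac{1}{o}}{2}} = - \frac{24}{P o - \frac{1}{o}} = - \frac{24}{- \frac{1}{o} + P o}$)
$9160 - H{\left(p,K \right)} = 9160 - \left(-24\right) \left(-30\right) \frac{1}{-1 - 145 \left(-30\right)^{2}} = 9160 - \left(-24\right) \left(-30\right) \frac{1}{-1 - 130500} = 9160 - \left(-24\right) \left(-30\right) \frac{1}{-130501} = 9160 - \left(-24\right) \left(-30\right) \left(- \frac{1}{130501}\right) = 9160 - - \frac{720}{130501} = 9160 + \frac{720}{130501} = \frac{1195389880}{130501}$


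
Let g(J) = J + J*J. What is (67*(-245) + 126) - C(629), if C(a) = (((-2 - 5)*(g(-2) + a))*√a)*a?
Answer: -16289 + 2778293*√629 ≈ 6.9663e+7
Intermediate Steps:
g(J) = J + J²
C(a) = a^(3/2)*(-14 - 7*a) (C(a) = (((-2 - 5)*(-2*(1 - 2) + a))*√a)*a = ((-7*(-2*(-1) + a))*√a)*a = ((-7*(2 + a))*√a)*a = ((-14 - 7*a)*√a)*a = (√a*(-14 - 7*a))*a = a^(3/2)*(-14 - 7*a))
(67*(-245) + 126) - C(629) = (67*(-245) + 126) - 7*629^(3/2)*(-2 - 1*629) = (-16415 + 126) - 7*629*√629*(-2 - 629) = -16289 - 7*629*√629*(-631) = -16289 - (-2778293)*√629 = -16289 + 2778293*√629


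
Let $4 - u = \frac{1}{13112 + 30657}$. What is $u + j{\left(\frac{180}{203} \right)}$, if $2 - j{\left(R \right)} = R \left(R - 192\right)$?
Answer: $\frac{316473201437}{1803676721} \approx 175.46$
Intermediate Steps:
$j{\left(R \right)} = 2 - R \left(-192 + R\right)$ ($j{\left(R \right)} = 2 - R \left(R - 192\right) = 2 - R \left(-192 + R\right)$)
$u = \frac{175075}{43769}$ ($u = 4 - \frac{1}{13112 + 30657} = 4 - \frac{1}{43769} = \frac{175075}{43769} \approx 4.0$)
$u + j{\left(\frac{180}{203} \right)} = \frac{175075}{43769} + \left(2 - \left(\frac{180}{203}\right)^{2} + 192 \cdot \frac{180}{203}\right) = \frac{175075}{43769} + \left(2 - \frac{32400}{41209} + \frac{34560}{203}\right) = \frac{175075}{43769} + \frac{7065698}{41209} = \frac{316473201437}{1803676721}$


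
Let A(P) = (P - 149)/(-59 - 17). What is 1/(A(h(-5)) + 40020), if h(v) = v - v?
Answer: 76/3041669 ≈ 2.4986e-5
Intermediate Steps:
h(v) = 0
A(P) = 149/76 - P/76 (A(P) = (-149 + P)/(-76) = (-149 + P)*(-1/76) = 149/76 - P/76)
1/(A(h(-5)) + 40020) = 1/((149/76 - 1/76*0) + 40020) = 1/((149/76 + 0) + 40020) = 1/(149/76 + 40020) = 1/(3041669/76) = 76/3041669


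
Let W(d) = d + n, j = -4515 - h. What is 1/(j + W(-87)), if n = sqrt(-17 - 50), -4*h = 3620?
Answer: -3697/13667876 - I*sqrt(67)/13667876 ≈ -0.00027049 - 5.9887e-7*I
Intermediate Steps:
h = -905 (h = -1/4*3620 = -905)
n = I*sqrt(67) (n = sqrt(-67) = I*sqrt(67) ≈ 8.1853*I)
j = -3610 (j = -4515 - 1*(-905) = -4515 + 905 = -3610)
W(d) = d + I*sqrt(67)
1/(j + W(-87)) = 1/(-3610 + (-87 + I*sqrt(67))) = 1/(-3697 + I*sqrt(67))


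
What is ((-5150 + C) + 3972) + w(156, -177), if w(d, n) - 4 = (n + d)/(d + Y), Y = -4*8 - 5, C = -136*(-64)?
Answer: 128007/17 ≈ 7529.8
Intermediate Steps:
C = 8704
Y = -37 (Y = -32 - 5 = -37)
w(d, n) = 4 + (d + n)/(-37 + d) (w(d, n) = 4 + (n + d)/(d - 37) = 4 + (d + n)/(-37 + d))
((-5150 + C) + 3972) + w(156, -177) = ((-5150 + 8704) + 3972) + (-148 - 177 + 5*156)/(-37 + 156) = (3554 + 3972) + (-148 - 177 + 780)/119 = 7526 + (1/119)*455 = 7526 + 65/17 = 128007/17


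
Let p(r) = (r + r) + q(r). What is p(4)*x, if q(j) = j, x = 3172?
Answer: 38064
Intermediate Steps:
p(r) = 3*r (p(r) = (r + r) + r = 2*r + r = 3*r)
p(4)*x = (3*4)*3172 = 12*3172 = 38064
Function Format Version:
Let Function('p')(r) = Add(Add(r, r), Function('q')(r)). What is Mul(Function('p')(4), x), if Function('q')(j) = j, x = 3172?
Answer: 38064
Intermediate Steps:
Function('p')(r) = Mul(3, r) (Function('p')(r) = Add(Add(r, r), r) = Add(Mul(2, r), r) = Mul(3, r))
Mul(Function('p')(4), x) = Mul(Mul(3, 4), 3172) = Mul(12, 3172) = 38064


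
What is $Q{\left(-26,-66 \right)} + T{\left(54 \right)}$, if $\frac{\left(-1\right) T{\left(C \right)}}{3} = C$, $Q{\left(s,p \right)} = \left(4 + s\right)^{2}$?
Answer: $322$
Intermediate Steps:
$T{\left(C \right)} = - 3 C$
$Q{\left(-26,-66 \right)} + T{\left(54 \right)} = \left(4 - 26\right)^{2} - 162 = \left(-22\right)^{2} - 162 = 484 - 162 = 322$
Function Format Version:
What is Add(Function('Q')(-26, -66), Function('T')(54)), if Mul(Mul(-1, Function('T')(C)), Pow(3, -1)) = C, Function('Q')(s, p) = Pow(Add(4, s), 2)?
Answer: 322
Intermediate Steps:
Function('T')(C) = Mul(-3, C)
Add(Function('Q')(-26, -66), Function('T')(54)) = Add(Pow(Add(4, -26), 2), Mul(-3, 54)) = Add(Pow(-22, 2), -162) = Add(484, -162) = 322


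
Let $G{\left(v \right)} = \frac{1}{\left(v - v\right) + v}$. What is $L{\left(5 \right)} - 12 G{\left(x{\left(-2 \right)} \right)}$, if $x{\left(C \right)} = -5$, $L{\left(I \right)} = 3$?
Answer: $\frac{27}{5} \approx 5.4$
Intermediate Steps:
$G{\left(v \right)} = \frac{1}{v}$ ($G{\left(v \right)} = \frac{1}{0 + v} = \frac{1}{v}$)
$L{\left(5 \right)} - 12 G{\left(x{\left(-2 \right)} \right)} = 3 - \frac{12}{-5} = 3 - - \frac{12}{5} = 3 + \frac{12}{5} = \frac{27}{5}$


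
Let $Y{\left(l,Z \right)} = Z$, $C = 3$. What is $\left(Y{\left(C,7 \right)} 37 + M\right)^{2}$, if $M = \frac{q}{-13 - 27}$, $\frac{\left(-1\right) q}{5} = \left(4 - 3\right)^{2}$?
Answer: $\frac{4297329}{64} \approx 67146.0$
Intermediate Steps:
$q = -5$ ($q = - 5 \left(4 - 3\right)^{2} = - 5 \cdot 1^{2} = \left(-5\right) 1 = -5$)
$M = \frac{1}{8}$ ($M = \frac{1}{-13 - 27} \left(-5\right) = \frac{1}{-40} \left(-5\right) = \left(- \frac{1}{40}\right) \left(-5\right) = \frac{1}{8} \approx 0.125$)
$\left(Y{\left(C,7 \right)} 37 + M\right)^{2} = \left(7 \cdot 37 + \frac{1}{8}\right)^{2} = \left(259 + \frac{1}{8}\right)^{2} = \left(\frac{2073}{8}\right)^{2} = \frac{4297329}{64}$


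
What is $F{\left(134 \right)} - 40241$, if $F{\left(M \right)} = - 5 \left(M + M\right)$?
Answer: $-41581$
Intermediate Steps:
$F{\left(M \right)} = - 10 M$ ($F{\left(M \right)} = - 5 \cdot 2 M = - 10 M$)
$F{\left(134 \right)} - 40241 = \left(-10\right) 134 - 40241 = -1340 - 40241 = -41581$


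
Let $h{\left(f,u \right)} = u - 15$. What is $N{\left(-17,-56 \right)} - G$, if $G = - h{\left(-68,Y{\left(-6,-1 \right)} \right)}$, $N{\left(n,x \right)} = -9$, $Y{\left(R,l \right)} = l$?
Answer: $-25$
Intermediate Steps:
$h{\left(f,u \right)} = -15 + u$
$G = 16$ ($G = - (-15 - 1) = \left(-1\right) \left(-16\right) = 16$)
$N{\left(-17,-56 \right)} - G = -9 - 16 = -25$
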